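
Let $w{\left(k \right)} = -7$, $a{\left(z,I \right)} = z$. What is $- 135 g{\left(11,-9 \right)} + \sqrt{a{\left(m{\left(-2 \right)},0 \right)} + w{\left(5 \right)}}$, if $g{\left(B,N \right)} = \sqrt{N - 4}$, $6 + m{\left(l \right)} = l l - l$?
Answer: $i \left(\sqrt{7} - 135 \sqrt{13}\right) \approx - 484.1 i$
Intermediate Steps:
$m{\left(l \right)} = -6 + l^{2} - l$ ($m{\left(l \right)} = -6 - \left(l - l l\right) = -6 + \left(l^{2} - l\right) = -6 + l^{2} - l$)
$g{\left(B,N \right)} = \sqrt{-4 + N}$
$- 135 g{\left(11,-9 \right)} + \sqrt{a{\left(m{\left(-2 \right)},0 \right)} + w{\left(5 \right)}} = - 135 \sqrt{-4 - 9} + \sqrt{\left(-6 + \left(-2\right)^{2} - -2\right) - 7} = - 135 \sqrt{-13} + \sqrt{\left(-6 + 4 + 2\right) - 7} = - 135 i \sqrt{13} + \sqrt{0 - 7} = - 135 i \sqrt{13} + \sqrt{-7} = - 135 i \sqrt{13} + i \sqrt{7} = i \sqrt{7} - 135 i \sqrt{13}$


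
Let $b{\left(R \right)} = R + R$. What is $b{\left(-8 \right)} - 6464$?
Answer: $-6480$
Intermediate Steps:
$b{\left(R \right)} = 2 R$
$b{\left(-8 \right)} - 6464 = 2 \left(-8\right) - 6464 = -16 - 6464 = -6480$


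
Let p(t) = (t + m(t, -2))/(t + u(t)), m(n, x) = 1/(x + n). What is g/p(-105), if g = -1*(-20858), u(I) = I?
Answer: 117169815/2809 ≈ 41712.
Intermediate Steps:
g = 20858
m(n, x) = 1/(n + x)
p(t) = (t + 1/(-2 + t))/(2*t) (p(t) = (t + 1/(t - 2))/(t + t) = (t + 1/(-2 + t))/((2*t)) = (t + 1/(-2 + t))*(1/(2*t)) = (t + 1/(-2 + t))/(2*t))
g/p(-105) = 20858/(((½)*(1 - 105*(-2 - 105))/(-105*(-2 - 105)))) = 20858/(((½)*(-1/105)*(1 - 105*(-107))/(-107))) = 20858/(((½)*(-1/105)*(-1/107)*(1 + 11235))) = 20858/(((½)*(-1/105)*(-1/107)*11236)) = 20858/(5618/11235) = 20858*(11235/5618) = 117169815/2809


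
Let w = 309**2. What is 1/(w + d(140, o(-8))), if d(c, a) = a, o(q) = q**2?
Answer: 1/95545 ≈ 1.0466e-5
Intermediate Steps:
w = 95481
1/(w + d(140, o(-8))) = 1/(95481 + (-8)**2) = 1/(95481 + 64) = 1/95545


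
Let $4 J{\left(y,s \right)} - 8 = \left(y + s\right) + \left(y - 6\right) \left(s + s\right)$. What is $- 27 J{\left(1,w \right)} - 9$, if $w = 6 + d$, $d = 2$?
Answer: $\frac{1665}{4} \approx 416.25$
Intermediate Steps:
$w = 8$ ($w = 6 + 2 = 8$)
$J{\left(y,s \right)} = 2 + \frac{s}{4} + \frac{y}{4} + \frac{s \left(-6 + y\right)}{2}$ ($J{\left(y,s \right)} = 2 + \frac{\left(y + s\right) + \left(y - 6\right) \left(s + s\right)}{4} = 2 + \frac{\left(s + y\right) + \left(-6 + y\right) 2 s}{4} = 2 + \frac{\left(s + y\right) + 2 s \left(-6 + y\right)}{4} = 2 + \frac{s + y + 2 s \left(-6 + y\right)}{4} = 2 + \left(\frac{s}{4} + \frac{y}{4} + \frac{s \left(-6 + y\right)}{2}\right) = 2 + \frac{s}{4} + \frac{y}{4} + \frac{s \left(-6 + y\right)}{2}$)
$- 27 J{\left(1,w \right)} - 9 = - 27 \left(2 - 22 + \frac{1}{4} \cdot 1 + \frac{1}{2} \cdot 8 \cdot 1\right) - 9 = - 27 \left(2 - 22 + \frac{1}{4} + 4\right) - 9 = \left(-27\right) \left(- \frac{63}{4}\right) - 9 = \frac{1701}{4} - 9 = \frac{1665}{4}$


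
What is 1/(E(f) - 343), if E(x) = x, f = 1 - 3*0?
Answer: -1/342 ≈ -0.0029240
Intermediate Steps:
f = 1 (f = 1 + 0 = 1)
1/(E(f) - 343) = 1/(1 - 343) = 1/(-342) = -1/342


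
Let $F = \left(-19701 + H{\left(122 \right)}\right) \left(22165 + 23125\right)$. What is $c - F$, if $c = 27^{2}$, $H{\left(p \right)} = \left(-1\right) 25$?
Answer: $893391269$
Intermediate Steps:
$H{\left(p \right)} = -25$
$F = -893390540$ ($F = \left(-19701 - 25\right) \left(22165 + 23125\right) = \left(-19726\right) 45290 = -893390540$)
$c = 729$
$c - F = 729 - -893390540 = 729 + 893390540 = 893391269$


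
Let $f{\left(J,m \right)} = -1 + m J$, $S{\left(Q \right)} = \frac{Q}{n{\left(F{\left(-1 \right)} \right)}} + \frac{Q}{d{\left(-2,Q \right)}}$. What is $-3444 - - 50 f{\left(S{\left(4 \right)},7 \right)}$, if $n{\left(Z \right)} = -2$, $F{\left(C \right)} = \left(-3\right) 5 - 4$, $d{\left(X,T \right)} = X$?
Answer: $-4894$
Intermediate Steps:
$F{\left(C \right)} = -19$ ($F{\left(C \right)} = -15 - 4 = -19$)
$S{\left(Q \right)} = - Q$ ($S{\left(Q \right)} = \frac{Q}{-2} + \frac{Q}{-2} = Q \left(- \frac{1}{2}\right) + Q \left(- \frac{1}{2}\right) = - \frac{Q}{2} - \frac{Q}{2} = - Q$)
$f{\left(J,m \right)} = -1 + J m$
$-3444 - - 50 f{\left(S{\left(4 \right)},7 \right)} = -3444 - - 50 \left(-1 + \left(-1\right) 4 \cdot 7\right) = -3444 - - 50 \left(-1 - 28\right) = -3444 - \left(-50\right) \left(-29\right) = -3444 - 1450 = -4894$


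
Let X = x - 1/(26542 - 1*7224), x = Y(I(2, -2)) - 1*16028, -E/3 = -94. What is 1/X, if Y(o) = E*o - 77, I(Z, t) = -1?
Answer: -19318/316564067 ≈ -6.1024e-5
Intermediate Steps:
E = 282 (E = -3*(-94) = 282)
Y(o) = -77 + 282*o (Y(o) = 282*o - 77 = -77 + 282*o)
x = -16387 (x = (-77 + 282*(-1)) - 1*16028 = (-77 - 282) - 16028 = -359 - 16028 = -16387)
X = -316564067/19318 (X = -16387 - 1/(26542 - 1*7224) = -16387 - 1/(26542 - 7224) = -16387 - 1/19318 = -316564067/19318 ≈ -16387.)
1/X = 1/(-316564067/19318) = -19318/316564067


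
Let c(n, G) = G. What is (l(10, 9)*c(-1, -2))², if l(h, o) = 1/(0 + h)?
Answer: 1/25 ≈ 0.040000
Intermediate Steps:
l(h, o) = 1/h
(l(10, 9)*c(-1, -2))² = (-2/10)² = ((⅒)*(-2))² = (-⅕)² = 1/25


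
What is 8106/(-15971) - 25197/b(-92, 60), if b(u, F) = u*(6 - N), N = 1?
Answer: 398692527/7346660 ≈ 54.269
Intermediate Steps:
b(u, F) = 5*u (b(u, F) = u*(6 - 1*1) = u*(6 - 1) = u*5 = 5*u)
8106/(-15971) - 25197/b(-92, 60) = 8106/(-15971) - 25197/(5*(-92)) = 8106*(-1/15971) - 25197/(-460) = -8106/15971 - 25197*(-1/460) = -8106/15971 + 25197/460 = 398692527/7346660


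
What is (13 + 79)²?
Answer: 8464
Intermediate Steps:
(13 + 79)² = 92² = 8464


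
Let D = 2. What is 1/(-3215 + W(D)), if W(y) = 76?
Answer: -1/3139 ≈ -0.00031857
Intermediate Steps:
1/(-3215 + W(D)) = 1/(-3215 + 76) = 1/(-3139) = -1/3139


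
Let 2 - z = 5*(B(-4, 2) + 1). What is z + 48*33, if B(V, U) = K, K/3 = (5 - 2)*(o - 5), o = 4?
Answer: 1626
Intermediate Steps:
K = -9 (K = 3*((5 - 2)*(4 - 5)) = 3*(3*(-1)) = 3*(-3) = -9)
B(V, U) = -9
z = 42 (z = 2 - 5*(-9 + 1) = 2 - 5*(-8) = 2 - 1*(-40) = 2 + 40 = 42)
z + 48*33 = 42 + 48*33 = 42 + 1584 = 1626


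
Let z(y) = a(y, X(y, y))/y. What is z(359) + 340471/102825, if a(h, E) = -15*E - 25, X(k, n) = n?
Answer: -434054161/36914175 ≈ -11.758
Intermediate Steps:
a(h, E) = -25 - 15*E
z(y) = (-25 - 15*y)/y
z(359) + 340471/102825 = (-15 - 25/359) + 340471/102825 = -5410/359 + 340471/102825 = -434054161/36914175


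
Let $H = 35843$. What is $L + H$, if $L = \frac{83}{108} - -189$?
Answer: $\frac{3891539}{108} \approx 36033.0$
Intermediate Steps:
$L = \frac{20495}{108}$ ($L = 83 \cdot \frac{1}{108} + 189 = \frac{83}{108} + 189 = \frac{20495}{108} \approx 189.77$)
$L + H = \frac{20495}{108} + 35843 = \frac{3891539}{108}$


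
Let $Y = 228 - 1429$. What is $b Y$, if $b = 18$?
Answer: $-21618$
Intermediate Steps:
$Y = -1201$
$b Y = 18 \left(-1201\right) = -21618$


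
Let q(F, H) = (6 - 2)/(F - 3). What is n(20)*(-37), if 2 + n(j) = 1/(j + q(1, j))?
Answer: 1295/18 ≈ 71.944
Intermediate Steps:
q(F, H) = 4/(-3 + F)
n(j) = -2 + 1/(-2 + j) (n(j) = -2 + 1/(j + 4/(-3 + 1)) = -2 + 1/(j + 4/(-2)) = -2 + 1/(j + 4*(-1/2)) = -2 + 1/(j - 2) = -2 + 1/(-2 + j))
n(20)*(-37) = ((5 - 2*20)/(-2 + 20))*(-37) = ((5 - 40)/18)*(-37) = ((1/18)*(-35))*(-37) = -35/18*(-37) = 1295/18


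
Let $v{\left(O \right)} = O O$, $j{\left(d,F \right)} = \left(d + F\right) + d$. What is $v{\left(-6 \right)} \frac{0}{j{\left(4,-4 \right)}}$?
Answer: $0$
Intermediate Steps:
$j{\left(d,F \right)} = F + 2 d$ ($j{\left(d,F \right)} = \left(F + d\right) + d = F + 2 d$)
$v{\left(O \right)} = O^{2}$
$v{\left(-6 \right)} \frac{0}{j{\left(4,-4 \right)}} = \left(-6\right)^{2} \frac{0}{-4 + 2 \cdot 4} = 36 \frac{0}{-4 + 8} = 36 \cdot \frac{0}{4} = 36 \cdot 0 \cdot \frac{1}{4} = 36 \cdot 0 = 0$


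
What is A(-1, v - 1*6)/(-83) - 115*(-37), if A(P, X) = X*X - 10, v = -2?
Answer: 353111/83 ≈ 4254.4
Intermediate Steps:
A(P, X) = -10 + X**2 (A(P, X) = X**2 - 10 = -10 + X**2)
A(-1, v - 1*6)/(-83) - 115*(-37) = (-10 + (-2 - 1*6)**2)/(-83) - 115*(-37) = (-10 + (-2 - 6)**2)*(-1/83) + 4255 = (-10 + (-8)**2)*(-1/83) + 4255 = (-10 + 64)*(-1/83) + 4255 = 54*(-1/83) + 4255 = -54/83 + 4255 = 353111/83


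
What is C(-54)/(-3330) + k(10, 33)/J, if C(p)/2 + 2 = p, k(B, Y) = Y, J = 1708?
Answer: 150593/2843820 ≈ 0.052954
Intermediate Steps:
C(p) = -4 + 2*p
C(-54)/(-3330) + k(10, 33)/J = (-4 + 2*(-54))/(-3330) + 33/1708 = (-4 - 108)*(-1/3330) + 33*(1/1708) = -112*(-1/3330) + 33/1708 = 56/1665 + 33/1708 = 150593/2843820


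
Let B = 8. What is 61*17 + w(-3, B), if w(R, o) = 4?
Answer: 1041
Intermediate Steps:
61*17 + w(-3, B) = 61*17 + 4 = 1037 + 4 = 1041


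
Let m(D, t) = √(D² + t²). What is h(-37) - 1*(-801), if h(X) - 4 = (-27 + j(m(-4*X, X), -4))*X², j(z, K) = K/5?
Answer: -186266/5 ≈ -37253.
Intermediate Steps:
j(z, K) = K/5 (j(z, K) = K*(⅕) = K/5)
h(X) = 4 - 139*X²/5 (h(X) = 4 + (-27 + (⅕)*(-4))*X² = 4 + (-27 - ⅘)*X² = 4 - 139*X²/5)
h(-37) - 1*(-801) = (4 - 139/5*(-37)²) - 1*(-801) = (4 - 139/5*1369) + 801 = (4 - 190291/5) + 801 = -190271/5 + 801 = -186266/5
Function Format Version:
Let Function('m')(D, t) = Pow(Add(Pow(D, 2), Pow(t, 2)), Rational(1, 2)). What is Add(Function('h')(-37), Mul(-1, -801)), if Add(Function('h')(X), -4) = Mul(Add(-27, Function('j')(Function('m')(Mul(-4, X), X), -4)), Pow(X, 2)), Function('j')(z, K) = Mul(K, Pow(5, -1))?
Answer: Rational(-186266, 5) ≈ -37253.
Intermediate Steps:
Function('j')(z, K) = Mul(Rational(1, 5), K) (Function('j')(z, K) = Mul(K, Rational(1, 5)) = Mul(Rational(1, 5), K))
Function('h')(X) = Add(4, Mul(Rational(-139, 5), Pow(X, 2))) (Function('h')(X) = Add(4, Mul(Add(-27, Mul(Rational(1, 5), -4)), Pow(X, 2))) = Add(4, Mul(Add(-27, Rational(-4, 5)), Pow(X, 2))) = Add(4, Mul(Rational(-139, 5), Pow(X, 2))))
Add(Function('h')(-37), Mul(-1, -801)) = Add(Add(4, Mul(Rational(-139, 5), Pow(-37, 2))), Mul(-1, -801)) = Add(Add(4, Mul(Rational(-139, 5), 1369)), 801) = Add(Add(4, Rational(-190291, 5)), 801) = Add(Rational(-190271, 5), 801) = Rational(-186266, 5)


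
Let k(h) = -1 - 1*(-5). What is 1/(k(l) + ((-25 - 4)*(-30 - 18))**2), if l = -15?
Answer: 1/1937668 ≈ 5.1608e-7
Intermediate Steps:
k(h) = 4 (k(h) = -1 + 5 = 4)
1/(k(l) + ((-25 - 4)*(-30 - 18))**2) = 1/(4 + ((-25 - 4)*(-30 - 18))**2) = 1/(4 + (-29*(-48))**2) = 1/(4 + 1392**2) = 1/(4 + 1937664) = 1/1937668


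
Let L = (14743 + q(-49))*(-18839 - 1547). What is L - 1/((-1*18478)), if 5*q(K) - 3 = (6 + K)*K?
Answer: -5712541883819/18478 ≈ -3.0915e+8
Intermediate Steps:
q(K) = 3/5 + K*(6 + K)/5 (q(K) = 3/5 + ((6 + K)*K)/5 = 3/5 + (K*(6 + K))/5 = 3/5 + K*(6 + K)/5)
L = -309153690 (L = (14743 + (3/5 + (1/5)*(-49)**2 + (6/5)*(-49)))*(-18839 - 1547) = (14743 + (3/5 + (1/5)*2401 - 294/5))*(-20386) = (14743 + (3/5 + 2401/5 - 294/5))*(-20386) = (14743 + 422)*(-20386) = 15165*(-20386) = -309153690)
L - 1/((-1*18478)) = -309153690 - 1/((-1*18478)) = -309153690 - 1/(-18478) = -309153690 - 1*(-1/18478) = -309153690 + 1/18478 = -5712541883819/18478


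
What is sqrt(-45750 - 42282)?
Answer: 4*I*sqrt(5502) ≈ 296.7*I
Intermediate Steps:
sqrt(-45750 - 42282) = sqrt(-88032) = 4*I*sqrt(5502)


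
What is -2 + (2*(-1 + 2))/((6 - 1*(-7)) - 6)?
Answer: -12/7 ≈ -1.7143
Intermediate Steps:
-2 + (2*(-1 + 2))/((6 - 1*(-7)) - 6) = -2 + (2*1)/((6 + 7) - 6) = -2 + 2/(13 - 6) = -2 + 2/7 = -12/7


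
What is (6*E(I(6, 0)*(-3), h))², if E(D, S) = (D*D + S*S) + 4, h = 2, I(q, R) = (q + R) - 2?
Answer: 831744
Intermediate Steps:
I(q, R) = -2 + R + q (I(q, R) = (R + q) - 2 = -2 + R + q)
E(D, S) = 4 + D² + S² (E(D, S) = (D² + S²) + 4 = 4 + D² + S²)
(6*E(I(6, 0)*(-3), h))² = (6*(4 + ((-2 + 0 + 6)*(-3))² + 2²))² = (6*(4 + (4*(-3))² + 4))² = (6*(4 + (-12)² + 4))² = (6*(4 + 144 + 4))² = (6*152)² = 912² = 831744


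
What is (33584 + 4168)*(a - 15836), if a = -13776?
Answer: -1117912224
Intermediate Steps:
(33584 + 4168)*(a - 15836) = (33584 + 4168)*(-13776 - 15836) = 37752*(-29612) = -1117912224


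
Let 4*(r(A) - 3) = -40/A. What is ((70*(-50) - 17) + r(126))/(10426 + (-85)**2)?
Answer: -221387/1112013 ≈ -0.19909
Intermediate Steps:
r(A) = 3 - 10/A (r(A) = 3 + (-40/A)/4 = 3 - 10/A)
((70*(-50) - 17) + r(126))/(10426 + (-85)**2) = ((70*(-50) - 17) + (3 - 10/126))/(10426 + (-85)**2) = ((-3500 - 17) + (3 - 10*1/126))/(10426 + 7225) = (-3517 + (3 - 5/63))/17651 = (-3517 + 184/63)*(1/17651) = -221387/63*1/17651 = -221387/1112013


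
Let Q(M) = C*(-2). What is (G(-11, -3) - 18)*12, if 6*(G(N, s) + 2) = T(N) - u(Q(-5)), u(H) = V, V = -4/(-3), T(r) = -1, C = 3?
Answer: -734/3 ≈ -244.67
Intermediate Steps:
Q(M) = -6 (Q(M) = 3*(-2) = -6)
V = 4/3 (V = -4*(-⅓) = 4/3 ≈ 1.3333)
u(H) = 4/3
G(N, s) = -43/18 (G(N, s) = -2 + (-1 - 1*4/3)/6 = -2 + (-1 - 4/3)/6 = -2 + (⅙)*(-7/3) = -2 - 7/18 = -43/18)
(G(-11, -3) - 18)*12 = (-43/18 - 18)*12 = -367/18*12 = -734/3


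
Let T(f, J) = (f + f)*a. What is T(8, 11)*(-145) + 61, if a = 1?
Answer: -2259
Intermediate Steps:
T(f, J) = 2*f (T(f, J) = (f + f)*1 = (2*f)*1 = 2*f)
T(8, 11)*(-145) + 61 = (2*8)*(-145) + 61 = 16*(-145) + 61 = -2320 + 61 = -2259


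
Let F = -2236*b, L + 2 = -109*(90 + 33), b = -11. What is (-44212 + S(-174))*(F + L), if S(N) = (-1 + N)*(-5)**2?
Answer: -543542769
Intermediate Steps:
L = -13409 (L = -2 - 109*(90 + 33) = -2 - 109*123 = -2 - 13407 = -13409)
F = 24596 (F = -2236*(-11) = 24596)
S(N) = -25 + 25*N (S(N) = (-1 + N)*25 = -25 + 25*N)
(-44212 + S(-174))*(F + L) = (-44212 + (-25 + 25*(-174)))*(24596 - 13409) = (-44212 + (-25 - 4350))*11187 = (-44212 - 4375)*11187 = -48587*11187 = -543542769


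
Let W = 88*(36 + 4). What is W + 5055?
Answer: 8575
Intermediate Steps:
W = 3520 (W = 88*40 = 3520)
W + 5055 = 3520 + 5055 = 8575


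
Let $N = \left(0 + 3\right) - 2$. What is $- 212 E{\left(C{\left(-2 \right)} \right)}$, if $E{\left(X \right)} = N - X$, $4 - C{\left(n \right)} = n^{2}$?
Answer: $-212$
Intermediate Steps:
$C{\left(n \right)} = 4 - n^{2}$
$N = 1$ ($N = 3 - 2 = 1$)
$E{\left(X \right)} = 1 - X$
$- 212 E{\left(C{\left(-2 \right)} \right)} = - 212 \left(1 - \left(4 - \left(-2\right)^{2}\right)\right) = - 212 \left(1 - \left(4 - 4\right)\right) = - 212 \left(1 - 0\right) = - 212 \left(1 + 0\right) = \left(-212\right) 1 = -212$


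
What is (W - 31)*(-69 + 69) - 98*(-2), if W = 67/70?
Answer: 196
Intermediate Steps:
W = 67/70 (W = 67*(1/70) = 67/70 ≈ 0.95714)
(W - 31)*(-69 + 69) - 98*(-2) = (67/70 - 31)*(-69 + 69) - 98*(-2) = -2103/70*0 + 196 = 0 + 196 = 196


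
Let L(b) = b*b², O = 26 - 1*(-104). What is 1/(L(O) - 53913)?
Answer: 1/2143087 ≈ 4.6662e-7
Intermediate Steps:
O = 130 (O = 26 + 104 = 130)
L(b) = b³
1/(L(O) - 53913) = 1/(130³ - 53913) = 1/(2197000 - 53913) = 1/2143087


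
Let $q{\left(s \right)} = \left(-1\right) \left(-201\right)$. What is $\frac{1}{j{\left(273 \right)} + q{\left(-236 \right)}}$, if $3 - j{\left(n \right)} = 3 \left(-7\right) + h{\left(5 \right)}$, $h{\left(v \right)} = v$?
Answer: $\frac{1}{220} \approx 0.0045455$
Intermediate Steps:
$q{\left(s \right)} = 201$
$j{\left(n \right)} = 19$ ($j{\left(n \right)} = 3 - \left(3 \left(-7\right) + 5\right) = 3 - \left(-21 + 5\right) = 3 - -16 = 3 + 16 = 19$)
$\frac{1}{j{\left(273 \right)} + q{\left(-236 \right)}} = \frac{1}{19 + 201} = \frac{1}{220}$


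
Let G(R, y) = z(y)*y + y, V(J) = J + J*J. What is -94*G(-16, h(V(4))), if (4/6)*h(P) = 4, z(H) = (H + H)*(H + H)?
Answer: -81780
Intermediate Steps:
V(J) = J + J²
z(H) = 4*H² (z(H) = (2*H)*(2*H) = 4*H²)
h(P) = 6 (h(P) = (3/2)*4 = 6)
G(R, y) = y + 4*y³ (G(R, y) = (4*y²)*y + y = 4*y³ + y = y + 4*y³)
-94*G(-16, h(V(4))) = -94*(6 + 4*6³) = -94*(6 + 4*216) = -94*(6 + 864) = -94*870 = -81780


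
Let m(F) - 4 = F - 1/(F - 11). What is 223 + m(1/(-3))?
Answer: 23129/102 ≈ 226.75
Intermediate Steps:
m(F) = 4 + F - 1/(-11 + F) (m(F) = 4 + (F - 1/(F - 11)) = 4 + (F - 1/(-11 + F)) = 4 + F - 1/(-11 + F))
223 + m(1/(-3)) = 223 + (-45 + (1/(-3))**2 - 7/(-3))/(-11 + 1/(-3)) = 223 + (-45 + (-1/3)**2 - 7*(-1/3))/(-11 - 1/3) = 223 + (-45 + 1/9 + 7/3)/(-34/3) = 223 - 3/34*(-383/9) = 223 + 383/102 = 23129/102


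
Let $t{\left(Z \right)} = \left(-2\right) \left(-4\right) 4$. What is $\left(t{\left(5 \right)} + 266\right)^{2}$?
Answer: $88804$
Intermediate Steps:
$t{\left(Z \right)} = 32$ ($t{\left(Z \right)} = 8 \cdot 4 = 32$)
$\left(t{\left(5 \right)} + 266\right)^{2} = \left(32 + 266\right)^{2} = 298^{2} = 88804$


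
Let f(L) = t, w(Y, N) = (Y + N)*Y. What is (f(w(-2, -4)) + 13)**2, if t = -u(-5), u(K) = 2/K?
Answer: 4489/25 ≈ 179.56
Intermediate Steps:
w(Y, N) = Y*(N + Y) (w(Y, N) = (N + Y)*Y = Y*(N + Y))
t = 2/5 (t = -2/(-5) = -2*(-1)/5 = -1*(-2/5) = 2/5 ≈ 0.40000)
f(L) = 2/5
(f(w(-2, -4)) + 13)**2 = (2/5 + 13)**2 = (67/5)**2 = 4489/25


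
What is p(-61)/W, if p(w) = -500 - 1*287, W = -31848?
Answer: 787/31848 ≈ 0.024711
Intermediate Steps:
p(w) = -787 (p(w) = -500 - 287 = -787)
p(-61)/W = -787/(-31848) = -787*(-1/31848) = 787/31848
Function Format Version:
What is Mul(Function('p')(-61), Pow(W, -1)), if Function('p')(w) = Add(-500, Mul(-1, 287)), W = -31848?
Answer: Rational(787, 31848) ≈ 0.024711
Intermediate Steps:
Function('p')(w) = -787 (Function('p')(w) = Add(-500, -287) = -787)
Mul(Function('p')(-61), Pow(W, -1)) = Mul(-787, Pow(-31848, -1)) = Mul(-787, Rational(-1, 31848)) = Rational(787, 31848)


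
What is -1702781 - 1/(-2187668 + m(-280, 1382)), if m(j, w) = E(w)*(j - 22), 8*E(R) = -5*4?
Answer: -3723833905052/2186913 ≈ -1.7028e+6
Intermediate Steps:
E(R) = -5/2 (E(R) = (-5*4)/8 = (⅛)*(-20) = -5/2)
m(j, w) = 55 - 5*j/2 (m(j, w) = -5*(j - 22)/2 = -5*(-22 + j)/2 = 55 - 5*j/2)
-1702781 - 1/(-2187668 + m(-280, 1382)) = -1702781 - 1/(-2187668 + (55 - 5/2*(-280))) = -1702781 - 1/(-2187668 + (55 + 700)) = -1702781 - 1/(-2187668 + 755) = -1702781 - 1/(-2186913) = -1702781 - 1*(-1/2186913) = -1702781 + 1/2186913 = -3723833905052/2186913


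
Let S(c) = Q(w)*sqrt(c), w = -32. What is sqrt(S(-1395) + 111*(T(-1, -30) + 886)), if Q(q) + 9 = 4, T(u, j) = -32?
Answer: sqrt(94794 - 15*I*sqrt(155)) ≈ 307.89 - 0.303*I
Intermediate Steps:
Q(q) = -5 (Q(q) = -9 + 4 = -5)
S(c) = -5*sqrt(c)
sqrt(S(-1395) + 111*(T(-1, -30) + 886)) = sqrt(-15*I*sqrt(155) + 111*(-32 + 886)) = sqrt(-15*I*sqrt(155) + 111*854) = sqrt(-15*I*sqrt(155) + 94794) = sqrt(94794 - 15*I*sqrt(155))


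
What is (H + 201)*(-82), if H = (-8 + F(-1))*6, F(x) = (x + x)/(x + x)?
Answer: -13038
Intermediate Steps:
F(x) = 1 (F(x) = (2*x)/((2*x)) = (2*x)*(1/(2*x)) = 1)
H = -42 (H = (-8 + 1)*6 = -7*6 = -42)
(H + 201)*(-82) = (-42 + 201)*(-82) = 159*(-82) = -13038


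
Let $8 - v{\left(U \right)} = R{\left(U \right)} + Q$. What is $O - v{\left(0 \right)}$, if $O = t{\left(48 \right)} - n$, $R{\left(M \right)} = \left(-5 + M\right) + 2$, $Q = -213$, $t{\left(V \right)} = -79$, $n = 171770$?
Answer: $-172073$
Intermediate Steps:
$R{\left(M \right)} = -3 + M$
$O = -171849$ ($O = -79 - 171770 = -171849$)
$v{\left(U \right)} = 224 - U$ ($v{\left(U \right)} = 8 - \left(\left(-3 + U\right) - 213\right) = 8 - \left(-216 + U\right) = 224 - U$)
$O - v{\left(0 \right)} = -171849 - \left(224 - 0\right) = -171849 - \left(224 + 0\right) = -171849 - 224 = -172073$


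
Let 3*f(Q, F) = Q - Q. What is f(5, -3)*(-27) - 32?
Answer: -32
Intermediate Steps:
f(Q, F) = 0 (f(Q, F) = (Q - Q)/3 = (1/3)*0 = 0)
f(5, -3)*(-27) - 32 = 0*(-27) - 32 = 0 - 32 = -32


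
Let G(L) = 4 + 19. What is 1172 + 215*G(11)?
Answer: 6117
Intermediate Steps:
G(L) = 23
1172 + 215*G(11) = 1172 + 215*23 = 1172 + 4945 = 6117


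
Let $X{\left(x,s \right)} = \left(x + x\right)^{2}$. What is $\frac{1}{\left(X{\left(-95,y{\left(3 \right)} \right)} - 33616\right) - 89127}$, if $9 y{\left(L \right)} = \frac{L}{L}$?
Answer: $- \frac{1}{86643} \approx -1.1542 \cdot 10^{-5}$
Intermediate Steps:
$y{\left(L \right)} = \frac{1}{9}$ ($y{\left(L \right)} = \frac{L \frac{1}{L}}{9} = \frac{1}{9} \cdot 1 = \frac{1}{9}$)
$X{\left(x,s \right)} = 4 x^{2}$ ($X{\left(x,s \right)} = \left(2 x\right)^{2} = 4 x^{2}$)
$\frac{1}{\left(X{\left(-95,y{\left(3 \right)} \right)} - 33616\right) - 89127} = \frac{1}{\left(4 \left(-95\right)^{2} - 33616\right) - 89127} = \frac{1}{\left(4 \cdot 9025 - 33616\right) - 89127} = \frac{1}{\left(36100 - 33616\right) - 89127} = \frac{1}{2484 - 89127} = \frac{1}{-86643} = - \frac{1}{86643}$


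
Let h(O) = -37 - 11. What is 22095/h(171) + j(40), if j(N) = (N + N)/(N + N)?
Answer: -7349/16 ≈ -459.31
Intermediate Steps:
h(O) = -48
j(N) = 1 (j(N) = (2*N)/((2*N)) = (2*N)*(1/(2*N)) = 1)
22095/h(171) + j(40) = 22095/(-48) + 1 = 22095*(-1/48) + 1 = -7365/16 + 1 = -7349/16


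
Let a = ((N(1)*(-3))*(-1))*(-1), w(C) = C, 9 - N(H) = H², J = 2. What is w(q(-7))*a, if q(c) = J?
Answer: -48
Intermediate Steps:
q(c) = 2
N(H) = 9 - H²
a = -24 (a = (((9 - 1*1²)*(-3))*(-1))*(-1) = (((9 - 1*1)*(-3))*(-1))*(-1) = (((9 - 1)*(-3))*(-1))*(-1) = ((8*(-3))*(-1))*(-1) = -24*(-1)*(-1) = 24*(-1) = -24)
w(q(-7))*a = 2*(-24) = -48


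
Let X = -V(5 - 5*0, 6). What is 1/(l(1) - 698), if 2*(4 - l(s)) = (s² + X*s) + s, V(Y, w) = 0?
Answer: -1/695 ≈ -0.0014388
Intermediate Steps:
X = 0 (X = -1*0 = 0)
l(s) = 4 - s/2 - s²/2 (l(s) = 4 - ((s² + 0*s) + s)/2 = 4 - ((s² + 0) + s)/2 = 4 - (s² + s)/2 = 4 - (s + s²)/2 = 4 + (-s/2 - s²/2) = 4 - s/2 - s²/2)
1/(l(1) - 698) = 1/((4 - ½*1 - ½*1²) - 698) = 1/((4 - ½ - ½*1) - 698) = 1/((4 - ½ - ½) - 698) = 1/(3 - 698) = 1/(-695) = -1/695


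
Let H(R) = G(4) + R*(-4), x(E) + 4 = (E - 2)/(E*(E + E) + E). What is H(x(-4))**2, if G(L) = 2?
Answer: 17424/49 ≈ 355.59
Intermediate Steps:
x(E) = -4 + (-2 + E)/(E + 2*E**2) (x(E) = -4 + (E - 2)/(E*(E + E) + E) = -4 + (-2 + E)/(E*(2*E) + E) = -4 + (-2 + E)/(2*E**2 + E) = -4 + (-2 + E)/(E + 2*E**2))
H(R) = 2 - 4*R (H(R) = 2 + R*(-4) = 2 - 4*R)
H(x(-4))**2 = (2 - 4*(-2 - 8*(-4)**2 - 3*(-4))/((-4)*(1 + 2*(-4))))**2 = (2 - (-1)*(-2 - 8*16 + 12)/(1 - 8))**2 = (2 - (-1)*(-2 - 128 + 12)/(-7))**2 = (2 - (-1)*(-1)*(-118)/7)**2 = (2 - 4*(-59/14))**2 = (2 + 118/7)**2 = (132/7)**2 = 17424/49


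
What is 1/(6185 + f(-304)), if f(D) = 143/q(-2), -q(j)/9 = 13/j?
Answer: 9/55687 ≈ 0.00016162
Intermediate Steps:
q(j) = -117/j
f(D) = 22/9 (f(D) = 143/((-117/(-2))) = 143/((-117*(-½))) = 143/(117/2) = 143*(2/117) = 22/9)
1/(6185 + f(-304)) = 1/(6185 + 22/9) = 1/(55687/9) = 9/55687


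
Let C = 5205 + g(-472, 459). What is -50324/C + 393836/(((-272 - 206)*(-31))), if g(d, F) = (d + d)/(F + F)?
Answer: 299224477070/17697307807 ≈ 16.908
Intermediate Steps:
g(d, F) = d/F (g(d, F) = (2*d)/((2*F)) = (2*d)*(1/(2*F)) = d/F)
C = 2388623/459 (C = 5205 - 472/459 = 2388623/459 ≈ 5204.0)
-50324/C + 393836/(((-272 - 206)*(-31))) = -50324/2388623/459 + 393836/(((-272 - 206)*(-31))) = -50324*459/2388623 + 393836/((-478*(-31))) = -23098716/2388623 + 393836/14818 = -23098716/2388623 + 393836*(1/14818) = -23098716/2388623 + 196918/7409 = 299224477070/17697307807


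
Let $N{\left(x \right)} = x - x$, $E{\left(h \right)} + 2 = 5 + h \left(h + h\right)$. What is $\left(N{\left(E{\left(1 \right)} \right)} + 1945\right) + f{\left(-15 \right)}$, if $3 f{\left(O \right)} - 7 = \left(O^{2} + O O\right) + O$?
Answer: $\frac{6277}{3} \approx 2092.3$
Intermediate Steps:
$f{\left(O \right)} = \frac{7}{3} + \frac{O}{3} + \frac{2 O^{2}}{3}$ ($f{\left(O \right)} = \frac{7}{3} + \frac{\left(O^{2} + O O\right) + O}{3} = \frac{7}{3} + \frac{\left(O^{2} + O^{2}\right) + O}{3} = \frac{7}{3} + \frac{2 O^{2} + O}{3} = \frac{7}{3} + \frac{O + 2 O^{2}}{3} = \frac{7}{3} + \left(\frac{O}{3} + \frac{2 O^{2}}{3}\right) = \frac{7}{3} + \frac{O}{3} + \frac{2 O^{2}}{3}$)
$E{\left(h \right)} = 3 + 2 h^{2}$ ($E{\left(h \right)} = -2 + \left(5 + h \left(h + h\right)\right) = -2 + \left(5 + h 2 h\right) = -2 + \left(5 + 2 h^{2}\right) = 3 + 2 h^{2}$)
$N{\left(x \right)} = 0$
$\left(N{\left(E{\left(1 \right)} \right)} + 1945\right) + f{\left(-15 \right)} = \left(0 + 1945\right) + \left(\frac{7}{3} + \frac{1}{3} \left(-15\right) + \frac{2 \left(-15\right)^{2}}{3}\right) = 1945 + \left(\frac{7}{3} - 5 + \frac{2}{3} \cdot 225\right) = 1945 + \left(\frac{7}{3} - 5 + 150\right) = 1945 + \frac{442}{3} = \frac{6277}{3}$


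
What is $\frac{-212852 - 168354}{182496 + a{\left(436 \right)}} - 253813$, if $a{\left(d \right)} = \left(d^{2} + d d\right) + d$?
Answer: $- \frac{71464286509}{281562} \approx -2.5381 \cdot 10^{5}$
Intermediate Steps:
$a{\left(d \right)} = d + 2 d^{2}$ ($a{\left(d \right)} = \left(d^{2} + d^{2}\right) + d = 2 d^{2} + d = d + 2 d^{2}$)
$\frac{-212852 - 168354}{182496 + a{\left(436 \right)}} - 253813 = \frac{-212852 - 168354}{182496 + 436 \left(1 + 2 \cdot 436\right)} - 253813 = - \frac{381206}{182496 + 436 \left(1 + 872\right)} - 253813 = - \frac{381206}{182496 + 436 \cdot 873} - 253813 = - \frac{381206}{182496 + 380628} - 253813 = - \frac{381206}{563124} - 253813 = \left(-381206\right) \frac{1}{563124} - 253813 = - \frac{190603}{281562} - 253813 = - \frac{71464286509}{281562}$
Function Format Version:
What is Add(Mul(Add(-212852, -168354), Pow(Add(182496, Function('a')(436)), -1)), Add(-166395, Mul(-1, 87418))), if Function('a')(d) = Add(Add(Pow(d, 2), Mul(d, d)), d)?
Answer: Rational(-71464286509, 281562) ≈ -2.5381e+5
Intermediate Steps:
Function('a')(d) = Add(d, Mul(2, Pow(d, 2))) (Function('a')(d) = Add(Add(Pow(d, 2), Pow(d, 2)), d) = Add(Mul(2, Pow(d, 2)), d) = Add(d, Mul(2, Pow(d, 2))))
Add(Mul(Add(-212852, -168354), Pow(Add(182496, Function('a')(436)), -1)), Add(-166395, Mul(-1, 87418))) = Add(Mul(Add(-212852, -168354), Pow(Add(182496, Mul(436, Add(1, Mul(2, 436)))), -1)), Add(-166395, Mul(-1, 87418))) = Add(Mul(-381206, Pow(Add(182496, Mul(436, Add(1, 872))), -1)), Add(-166395, -87418)) = Add(Mul(-381206, Pow(Add(182496, Mul(436, 873)), -1)), -253813) = Add(Mul(-381206, Pow(Add(182496, 380628), -1)), -253813) = Add(Mul(-381206, Pow(563124, -1)), -253813) = Add(Mul(-381206, Rational(1, 563124)), -253813) = Add(Rational(-190603, 281562), -253813) = Rational(-71464286509, 281562)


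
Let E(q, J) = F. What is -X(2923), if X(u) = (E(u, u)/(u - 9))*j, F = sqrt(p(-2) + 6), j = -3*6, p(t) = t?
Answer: 18/1457 ≈ 0.012354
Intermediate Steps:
j = -18
F = 2 (F = sqrt(-2 + 6) = sqrt(4) = 2)
E(q, J) = 2
X(u) = -36/(-9 + u) (X(u) = (2/(u - 9))*(-18) = (2/(-9 + u))*(-18) = -36/(-9 + u))
-X(2923) = -(-36)/(-9 + 2923) = -(-36)/2914 = -1*(-18/1457) = 18/1457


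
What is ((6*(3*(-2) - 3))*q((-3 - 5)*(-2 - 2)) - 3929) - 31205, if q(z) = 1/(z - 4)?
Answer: -491903/14 ≈ -35136.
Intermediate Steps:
q(z) = 1/(-4 + z)
((6*(3*(-2) - 3))*q((-3 - 5)*(-2 - 2)) - 3929) - 31205 = ((6*(3*(-2) - 3))/(-4 + (-3 - 5)*(-2 - 2)) - 3929) - 31205 = ((6*(-6 - 3))/(-4 - 8*(-4)) - 3929) - 31205 = ((6*(-9))/(-4 + 32) - 3929) - 31205 = (-54/28 - 3929) - 31205 = (-54*1/28 - 3929) - 31205 = (-27/14 - 3929) - 31205 = -55033/14 - 31205 = -491903/14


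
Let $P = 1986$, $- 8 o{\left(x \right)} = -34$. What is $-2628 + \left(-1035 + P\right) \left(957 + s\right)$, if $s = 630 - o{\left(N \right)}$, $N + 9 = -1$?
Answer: $\frac{6010269}{4} \approx 1.5026 \cdot 10^{6}$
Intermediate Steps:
$N = -10$ ($N = -9 - 1 = -10$)
$o{\left(x \right)} = \frac{17}{4}$ ($o{\left(x \right)} = \left(- \frac{1}{8}\right) \left(-34\right) = \frac{17}{4}$)
$s = \frac{2503}{4}$ ($s = 630 - \frac{17}{4} = \frac{2503}{4} \approx 625.75$)
$-2628 + \left(-1035 + P\right) \left(957 + s\right) = -2628 + \left(-1035 + 1986\right) \left(957 + \frac{2503}{4}\right) = -2628 + 951 \cdot \frac{6331}{4} = -2628 + \frac{6020781}{4} = \frac{6010269}{4}$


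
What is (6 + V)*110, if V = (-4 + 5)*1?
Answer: 770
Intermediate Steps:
V = 1 (V = 1*1 = 1)
(6 + V)*110 = (6 + 1)*110 = 7*110 = 770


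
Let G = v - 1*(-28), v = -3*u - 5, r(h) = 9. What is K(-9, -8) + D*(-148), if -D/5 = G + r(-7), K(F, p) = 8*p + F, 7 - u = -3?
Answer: 1407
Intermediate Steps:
u = 10 (u = 7 - 1*(-3) = 7 + 3 = 10)
v = -35 (v = -3*10 - 5 = -30 - 5 = -35)
G = -7 (G = -35 - 1*(-28) = -35 + 28 = -7)
K(F, p) = F + 8*p
D = -10 (D = -5*(-7 + 9) = -5*2 = -10)
K(-9, -8) + D*(-148) = (-9 + 8*(-8)) - 10*(-148) = (-9 - 64) + 1480 = -73 + 1480 = 1407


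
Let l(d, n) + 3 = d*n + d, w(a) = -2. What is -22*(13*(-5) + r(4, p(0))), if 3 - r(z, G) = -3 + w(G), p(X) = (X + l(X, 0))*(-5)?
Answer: 1254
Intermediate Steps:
l(d, n) = -3 + d + d*n (l(d, n) = -3 + (d*n + d) = -3 + (d + d*n) = -3 + d + d*n)
p(X) = 15 - 10*X (p(X) = (X + (-3 + X + X*0))*(-5) = (X + (-3 + X + 0))*(-5) = (X + (-3 + X))*(-5) = (-3 + 2*X)*(-5) = 15 - 10*X)
r(z, G) = 8 (r(z, G) = 3 - (-3 - 2) = 3 - 1*(-5) = 3 + 5 = 8)
-22*(13*(-5) + r(4, p(0))) = -22*(13*(-5) + 8) = -22*(-65 + 8) = -22*(-57) = 1254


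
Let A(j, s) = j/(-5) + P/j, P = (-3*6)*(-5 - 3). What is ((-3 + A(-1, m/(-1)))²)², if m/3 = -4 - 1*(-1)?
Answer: 290258027536/625 ≈ 4.6441e+8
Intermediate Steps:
P = 144 (P = -18*(-8) = 144)
m = -9 (m = 3*(-4 - 1*(-1)) = 3*(-4 + 1) = 3*(-3) = -9)
A(j, s) = 144/j - j/5 (A(j, s) = j/(-5) + 144/j = j*(-⅕) + 144/j = -j/5 + 144/j = 144/j - j/5)
((-3 + A(-1, m/(-1)))²)² = ((-3 + (144/(-1) - ⅕*(-1)))²)² = ((-3 + (144*(-1) + ⅕))²)² = ((-3 + (-144 + ⅕))²)² = ((-3 - 719/5)²)² = ((-734/5)²)² = (538756/25)² = 290258027536/625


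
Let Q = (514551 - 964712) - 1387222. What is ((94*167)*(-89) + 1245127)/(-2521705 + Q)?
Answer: 151995/4359088 ≈ 0.034869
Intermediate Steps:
Q = -1837383 (Q = -450161 - 1387222 = -1837383)
((94*167)*(-89) + 1245127)/(-2521705 + Q) = ((94*167)*(-89) + 1245127)/(-2521705 - 1837383) = (15698*(-89) + 1245127)/(-4359088) = (-1397122 + 1245127)*(-1/4359088) = -151995*(-1/4359088) = 151995/4359088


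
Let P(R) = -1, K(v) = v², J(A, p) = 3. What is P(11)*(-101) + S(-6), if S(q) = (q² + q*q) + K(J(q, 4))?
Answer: 182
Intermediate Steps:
S(q) = 9 + 2*q² (S(q) = (q² + q*q) + 3² = (q² + q²) + 9 = 2*q² + 9 = 9 + 2*q²)
P(11)*(-101) + S(-6) = -1*(-101) + (9 + 2*(-6)²) = 101 + (9 + 2*36) = 101 + (9 + 72) = 101 + 81 = 182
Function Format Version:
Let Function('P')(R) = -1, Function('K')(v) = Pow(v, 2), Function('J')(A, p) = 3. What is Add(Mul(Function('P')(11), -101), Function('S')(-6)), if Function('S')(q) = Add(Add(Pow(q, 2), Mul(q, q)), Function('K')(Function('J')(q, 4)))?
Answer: 182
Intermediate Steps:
Function('S')(q) = Add(9, Mul(2, Pow(q, 2))) (Function('S')(q) = Add(Add(Pow(q, 2), Mul(q, q)), Pow(3, 2)) = Add(Add(Pow(q, 2), Pow(q, 2)), 9) = Add(Mul(2, Pow(q, 2)), 9) = Add(9, Mul(2, Pow(q, 2))))
Add(Mul(Function('P')(11), -101), Function('S')(-6)) = Add(Mul(-1, -101), Add(9, Mul(2, Pow(-6, 2)))) = Add(101, Add(9, Mul(2, 36))) = Add(101, Add(9, 72)) = Add(101, 81) = 182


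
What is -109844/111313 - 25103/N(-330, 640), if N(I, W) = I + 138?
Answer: 2773200191/21372096 ≈ 129.76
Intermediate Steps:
N(I, W) = 138 + I
-109844/111313 - 25103/N(-330, 640) = -109844/111313 - 25103/(138 - 330) = -109844*1/111313 - 25103/(-192) = -109844/111313 - 25103*(-1/192) = -109844/111313 + 25103/192 = 2773200191/21372096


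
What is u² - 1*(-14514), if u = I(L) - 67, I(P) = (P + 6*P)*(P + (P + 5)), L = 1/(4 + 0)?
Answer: 1139577/64 ≈ 17806.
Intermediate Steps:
L = ¼ (L = 1/4 = ¼ ≈ 0.25000)
I(P) = 7*P*(5 + 2*P) (I(P) = (7*P)*(P + (5 + P)) = (7*P)*(5 + 2*P) = 7*P*(5 + 2*P))
u = -459/8 (u = 7*(¼)*(5 + 2*(¼)) - 67 = 7*(¼)*(5 + ½) - 67 = 7*(¼)*(11/2) - 67 = 77/8 - 67 = -459/8 ≈ -57.375)
u² - 1*(-14514) = (-459/8)² - 1*(-14514) = 210681/64 + 14514 = 1139577/64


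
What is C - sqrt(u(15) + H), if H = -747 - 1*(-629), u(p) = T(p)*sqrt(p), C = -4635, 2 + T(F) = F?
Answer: -4635 - I*sqrt(118 - 13*sqrt(15)) ≈ -4635.0 - 8.225*I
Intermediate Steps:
T(F) = -2 + F
u(p) = sqrt(p)*(-2 + p) (u(p) = (-2 + p)*sqrt(p) = sqrt(p)*(-2 + p))
H = -118 (H = -747 + 629 = -118)
C - sqrt(u(15) + H) = -4635 - sqrt(sqrt(15)*(-2 + 15) - 118) = -4635 - sqrt(sqrt(15)*13 - 118) = -4635 - sqrt(13*sqrt(15) - 118) = -4635 - sqrt(-118 + 13*sqrt(15))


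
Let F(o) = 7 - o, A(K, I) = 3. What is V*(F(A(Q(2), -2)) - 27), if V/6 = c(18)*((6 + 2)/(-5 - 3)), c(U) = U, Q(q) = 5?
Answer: 2484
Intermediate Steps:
V = -108 (V = 6*(18*((6 + 2)/(-5 - 3))) = 6*(18*(8/(-8))) = 6*(18*(8*(-⅛))) = 6*(18*(-1)) = 6*(-18) = -108)
V*(F(A(Q(2), -2)) - 27) = -108*((7 - 1*3) - 27) = -108*((7 - 3) - 27) = -108*(4 - 27) = -108*(-23) = 2484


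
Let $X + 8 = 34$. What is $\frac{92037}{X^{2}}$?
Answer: $\frac{92037}{676} \approx 136.15$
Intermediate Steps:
$X = 26$ ($X = -8 + 34 = 26$)
$\frac{92037}{X^{2}} = \frac{92037}{26^{2}} = \frac{92037}{676}$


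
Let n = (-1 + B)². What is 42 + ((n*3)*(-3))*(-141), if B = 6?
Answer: 31767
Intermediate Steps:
n = 25 (n = (-1 + 6)² = 5² = 25)
42 + ((n*3)*(-3))*(-141) = 42 + ((25*3)*(-3))*(-141) = 42 + (75*(-3))*(-141) = 42 - 225*(-141) = 42 + 31725 = 31767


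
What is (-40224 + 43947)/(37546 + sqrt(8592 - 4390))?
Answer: 69891879/704848957 - 3723*sqrt(4202)/1409697914 ≈ 0.098987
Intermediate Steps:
(-40224 + 43947)/(37546 + sqrt(8592 - 4390)) = 3723/(37546 + sqrt(4202))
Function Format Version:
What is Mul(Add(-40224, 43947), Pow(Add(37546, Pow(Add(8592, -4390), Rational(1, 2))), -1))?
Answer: Add(Rational(69891879, 704848957), Mul(Rational(-3723, 1409697914), Pow(4202, Rational(1, 2)))) ≈ 0.098987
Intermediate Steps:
Mul(Add(-40224, 43947), Pow(Add(37546, Pow(Add(8592, -4390), Rational(1, 2))), -1)) = Mul(3723, Pow(Add(37546, Pow(4202, Rational(1, 2))), -1))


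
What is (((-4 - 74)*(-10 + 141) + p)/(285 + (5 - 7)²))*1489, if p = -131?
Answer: -15409661/289 ≈ -53321.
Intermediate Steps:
(((-4 - 74)*(-10 + 141) + p)/(285 + (5 - 7)²))*1489 = (((-4 - 74)*(-10 + 141) - 131)/(285 + (5 - 7)²))*1489 = ((-78*131 - 131)/(285 + (-2)²))*1489 = ((-10218 - 131)/(285 + 4))*1489 = -10349/289*1489 = -15409661/289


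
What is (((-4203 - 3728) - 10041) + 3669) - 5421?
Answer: -19724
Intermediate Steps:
(((-4203 - 3728) - 10041) + 3669) - 5421 = ((-7931 - 10041) + 3669) - 5421 = (-17972 + 3669) - 5421 = -14303 - 5421 = -19724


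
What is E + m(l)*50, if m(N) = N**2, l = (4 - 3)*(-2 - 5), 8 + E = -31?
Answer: 2411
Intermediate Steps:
E = -39 (E = -8 - 31 = -39)
l = -7 (l = 1*(-7) = -7)
E + m(l)*50 = -39 + (-7)**2*50 = -39 + 49*50 = -39 + 2450 = 2411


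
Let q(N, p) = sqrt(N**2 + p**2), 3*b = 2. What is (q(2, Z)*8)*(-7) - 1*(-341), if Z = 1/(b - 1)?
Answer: 341 - 56*sqrt(13) ≈ 139.09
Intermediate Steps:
b = 2/3 (b = (1/3)*2 = 2/3 ≈ 0.66667)
Z = -3 (Z = 1/(2/3 - 1) = 1/(-1/3) = -3)
(q(2, Z)*8)*(-7) - 1*(-341) = (sqrt(2**2 + (-3)**2)*8)*(-7) - 1*(-341) = (sqrt(4 + 9)*8)*(-7) + 341 = (sqrt(13)*8)*(-7) + 341 = (8*sqrt(13))*(-7) + 341 = -56*sqrt(13) + 341 = 341 - 56*sqrt(13)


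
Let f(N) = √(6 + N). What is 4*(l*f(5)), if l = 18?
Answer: 72*√11 ≈ 238.80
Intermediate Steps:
4*(l*f(5)) = 4*(18*√(6 + 5)) = 4*(18*√11) = 72*√11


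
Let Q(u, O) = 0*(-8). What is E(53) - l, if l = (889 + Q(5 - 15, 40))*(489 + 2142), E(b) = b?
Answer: -2338906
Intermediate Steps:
Q(u, O) = 0
l = 2338959 (l = (889 + 0)*(489 + 2142) = 889*2631 = 2338959)
E(53) - l = 53 - 1*2338959 = 53 - 2338959 = -2338906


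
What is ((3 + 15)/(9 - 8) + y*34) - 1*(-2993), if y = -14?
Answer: 2535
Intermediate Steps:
((3 + 15)/(9 - 8) + y*34) - 1*(-2993) = ((3 + 15)/(9 - 8) - 14*34) - 1*(-2993) = (18/1 - 476) + 2993 = (18*1 - 476) + 2993 = (18 - 476) + 2993 = -458 + 2993 = 2535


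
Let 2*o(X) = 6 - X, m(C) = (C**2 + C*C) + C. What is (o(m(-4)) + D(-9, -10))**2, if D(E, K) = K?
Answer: 441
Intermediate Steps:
m(C) = C + 2*C**2 (m(C) = (C**2 + C**2) + C = 2*C**2 + C = C + 2*C**2)
o(X) = 3 - X/2 (o(X) = (6 - X)/2 = 3 - X/2)
(o(m(-4)) + D(-9, -10))**2 = ((3 - (-2)*(1 + 2*(-4))) - 10)**2 = ((3 - (-2)*(1 - 8)) - 10)**2 = ((3 - (-2)*(-7)) - 10)**2 = ((3 - 1/2*28) - 10)**2 = ((3 - 14) - 10)**2 = (-11 - 10)**2 = (-21)**2 = 441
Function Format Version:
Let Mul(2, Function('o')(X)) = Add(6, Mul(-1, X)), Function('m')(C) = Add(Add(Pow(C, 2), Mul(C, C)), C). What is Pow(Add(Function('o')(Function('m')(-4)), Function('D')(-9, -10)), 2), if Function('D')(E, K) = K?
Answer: 441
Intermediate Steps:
Function('m')(C) = Add(C, Mul(2, Pow(C, 2))) (Function('m')(C) = Add(Add(Pow(C, 2), Pow(C, 2)), C) = Add(Mul(2, Pow(C, 2)), C) = Add(C, Mul(2, Pow(C, 2))))
Function('o')(X) = Add(3, Mul(Rational(-1, 2), X)) (Function('o')(X) = Mul(Rational(1, 2), Add(6, Mul(-1, X))) = Add(3, Mul(Rational(-1, 2), X)))
Pow(Add(Function('o')(Function('m')(-4)), Function('D')(-9, -10)), 2) = Pow(Add(Add(3, Mul(Rational(-1, 2), Mul(-4, Add(1, Mul(2, -4))))), -10), 2) = Pow(Add(Add(3, Mul(Rational(-1, 2), Mul(-4, Add(1, -8)))), -10), 2) = Pow(Add(Add(3, Mul(Rational(-1, 2), Mul(-4, -7))), -10), 2) = Pow(Add(Add(3, Mul(Rational(-1, 2), 28)), -10), 2) = Pow(Add(Add(3, -14), -10), 2) = Pow(Add(-11, -10), 2) = Pow(-21, 2) = 441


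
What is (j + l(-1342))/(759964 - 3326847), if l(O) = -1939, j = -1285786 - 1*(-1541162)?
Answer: -253437/2566883 ≈ -0.098733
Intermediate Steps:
j = 255376 (j = -1285786 + 1541162 = 255376)
(j + l(-1342))/(759964 - 3326847) = (255376 - 1939)/(759964 - 3326847) = 253437/(-2566883) = 253437*(-1/2566883) = -253437/2566883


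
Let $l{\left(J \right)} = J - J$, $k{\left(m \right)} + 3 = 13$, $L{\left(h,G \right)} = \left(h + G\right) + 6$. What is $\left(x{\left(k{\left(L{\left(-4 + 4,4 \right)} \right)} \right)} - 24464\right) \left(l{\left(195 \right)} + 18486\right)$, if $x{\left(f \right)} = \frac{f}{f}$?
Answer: $-452223018$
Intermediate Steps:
$L{\left(h,G \right)} = 6 + G + h$ ($L{\left(h,G \right)} = \left(G + h\right) + 6 = 6 + G + h$)
$k{\left(m \right)} = 10$ ($k{\left(m \right)} = -3 + 13 = 10$)
$x{\left(f \right)} = 1$
$l{\left(J \right)} = 0$
$\left(x{\left(k{\left(L{\left(-4 + 4,4 \right)} \right)} \right)} - 24464\right) \left(l{\left(195 \right)} + 18486\right) = \left(1 - 24464\right) \left(0 + 18486\right) = \left(-24463\right) 18486 = -452223018$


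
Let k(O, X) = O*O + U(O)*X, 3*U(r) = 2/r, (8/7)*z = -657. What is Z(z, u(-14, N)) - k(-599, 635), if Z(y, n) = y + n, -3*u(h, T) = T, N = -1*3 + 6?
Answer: -5166391795/14376 ≈ -3.5938e+5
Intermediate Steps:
z = -4599/8 (z = (7/8)*(-657) = -4599/8 ≈ -574.88)
U(r) = 2/(3*r) (U(r) = (2/r)/3 = 2/(3*r))
N = 3 (N = -3 + 6 = 3)
k(O, X) = O² + 2*X/(3*O) (k(O, X) = O*O + (2/(3*O))*X = O² + 2*X/(3*O))
u(h, T) = -T/3
Z(y, n) = n + y
Z(z, u(-14, N)) - k(-599, 635) = (-⅓*3 - 4599/8) - ((-599)³ + (⅔)*635)/(-599) = (-1 - 4599/8) - (-1)*(-214921799 + 1270/3)/599 = -4607/8 - (-1)*(-644764127)/(599*3) = -4607/8 - 1*644764127/1797 = -4607/8 - 644764127/1797 = -5166391795/14376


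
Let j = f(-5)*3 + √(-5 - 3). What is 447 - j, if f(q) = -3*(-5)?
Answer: 402 - 2*I*√2 ≈ 402.0 - 2.8284*I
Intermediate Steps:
f(q) = 15
j = 45 + 2*I*√2 (j = 15*3 + √(-5 - 3) = 45 + √(-8) = 45 + 2*I*√2 ≈ 45.0 + 2.8284*I)
447 - j = 447 - (45 + 2*I*√2) = 447 + (-45 - 2*I*√2) = 402 - 2*I*√2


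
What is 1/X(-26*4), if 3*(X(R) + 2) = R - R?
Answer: -½ ≈ -0.50000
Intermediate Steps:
X(R) = -2 (X(R) = -2 + (R - R)/3 = -2 + (⅓)*0 = -2 + 0 = -2)
1/X(-26*4) = 1/(-2) = -½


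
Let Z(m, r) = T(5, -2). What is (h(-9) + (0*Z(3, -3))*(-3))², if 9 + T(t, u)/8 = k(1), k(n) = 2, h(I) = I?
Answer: 81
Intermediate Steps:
T(t, u) = -56 (T(t, u) = -72 + 8*2 = -72 + 16 = -56)
Z(m, r) = -56
(h(-9) + (0*Z(3, -3))*(-3))² = (-9 + (0*(-56))*(-3))² = (-9 + 0*(-3))² = (-9 + 0)² = (-9)² = 81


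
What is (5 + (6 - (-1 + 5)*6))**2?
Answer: 169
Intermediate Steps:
(5 + (6 - (-1 + 5)*6))**2 = (5 + (6 - 4*6))**2 = (5 + (6 - 1*24))**2 = (5 + (6 - 24))**2 = (5 - 18)**2 = (-13)**2 = 169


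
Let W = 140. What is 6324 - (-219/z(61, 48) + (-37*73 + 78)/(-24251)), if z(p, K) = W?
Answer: 21475809109/3395140 ≈ 6325.5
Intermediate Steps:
z(p, K) = 140
6324 - (-219/z(61, 48) + (-37*73 + 78)/(-24251)) = 6324 - (-219/140 + (-37*73 + 78)/(-24251)) = 6324 - (-219*1/140 + (-2701 + 78)*(-1/24251)) = 6324 - (-219/140 - 2623*(-1/24251)) = 6324 - (-219/140 + 2623/24251) = 6324 - 1*(-4943749/3395140) = 6324 + 4943749/3395140 = 21475809109/3395140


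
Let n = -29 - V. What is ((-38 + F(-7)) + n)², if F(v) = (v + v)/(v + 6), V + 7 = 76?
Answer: 14884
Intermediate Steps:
V = 69 (V = -7 + 76 = 69)
F(v) = 2*v/(6 + v) (F(v) = (2*v)/(6 + v) = 2*v/(6 + v))
n = -98 (n = -29 - 1*69 = -29 - 69 = -98)
((-38 + F(-7)) + n)² = ((-38 + 2*(-7)/(6 - 7)) - 98)² = ((-38 + 2*(-7)/(-1)) - 98)² = ((-38 + 2*(-7)*(-1)) - 98)² = ((-38 + 14) - 98)² = (-24 - 98)² = (-122)² = 14884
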